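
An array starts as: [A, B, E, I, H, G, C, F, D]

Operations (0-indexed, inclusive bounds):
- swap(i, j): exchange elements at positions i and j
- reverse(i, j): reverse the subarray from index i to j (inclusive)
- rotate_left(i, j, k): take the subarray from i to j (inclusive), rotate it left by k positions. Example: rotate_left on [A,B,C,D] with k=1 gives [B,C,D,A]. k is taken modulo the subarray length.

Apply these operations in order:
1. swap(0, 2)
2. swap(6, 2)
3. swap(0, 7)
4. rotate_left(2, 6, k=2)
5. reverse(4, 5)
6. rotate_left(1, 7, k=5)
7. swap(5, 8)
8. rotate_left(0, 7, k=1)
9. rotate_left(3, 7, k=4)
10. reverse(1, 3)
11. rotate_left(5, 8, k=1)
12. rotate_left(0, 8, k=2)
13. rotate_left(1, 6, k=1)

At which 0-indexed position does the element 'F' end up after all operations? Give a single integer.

After 1 (swap(0, 2)): [E, B, A, I, H, G, C, F, D]
After 2 (swap(6, 2)): [E, B, C, I, H, G, A, F, D]
After 3 (swap(0, 7)): [F, B, C, I, H, G, A, E, D]
After 4 (rotate_left(2, 6, k=2)): [F, B, H, G, A, C, I, E, D]
After 5 (reverse(4, 5)): [F, B, H, G, C, A, I, E, D]
After 6 (rotate_left(1, 7, k=5)): [F, I, E, B, H, G, C, A, D]
After 7 (swap(5, 8)): [F, I, E, B, H, D, C, A, G]
After 8 (rotate_left(0, 7, k=1)): [I, E, B, H, D, C, A, F, G]
After 9 (rotate_left(3, 7, k=4)): [I, E, B, F, H, D, C, A, G]
After 10 (reverse(1, 3)): [I, F, B, E, H, D, C, A, G]
After 11 (rotate_left(5, 8, k=1)): [I, F, B, E, H, C, A, G, D]
After 12 (rotate_left(0, 8, k=2)): [B, E, H, C, A, G, D, I, F]
After 13 (rotate_left(1, 6, k=1)): [B, H, C, A, G, D, E, I, F]

Answer: 8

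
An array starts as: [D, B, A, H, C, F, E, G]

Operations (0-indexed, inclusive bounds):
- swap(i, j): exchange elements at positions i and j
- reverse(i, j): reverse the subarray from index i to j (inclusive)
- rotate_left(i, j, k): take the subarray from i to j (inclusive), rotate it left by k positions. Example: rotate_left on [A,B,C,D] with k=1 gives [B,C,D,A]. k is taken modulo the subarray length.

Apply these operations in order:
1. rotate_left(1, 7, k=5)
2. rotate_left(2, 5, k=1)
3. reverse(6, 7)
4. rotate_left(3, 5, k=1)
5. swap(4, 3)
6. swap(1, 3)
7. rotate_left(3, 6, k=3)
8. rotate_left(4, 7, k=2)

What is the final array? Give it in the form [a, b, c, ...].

After 1 (rotate_left(1, 7, k=5)): [D, E, G, B, A, H, C, F]
After 2 (rotate_left(2, 5, k=1)): [D, E, B, A, H, G, C, F]
After 3 (reverse(6, 7)): [D, E, B, A, H, G, F, C]
After 4 (rotate_left(3, 5, k=1)): [D, E, B, H, G, A, F, C]
After 5 (swap(4, 3)): [D, E, B, G, H, A, F, C]
After 6 (swap(1, 3)): [D, G, B, E, H, A, F, C]
After 7 (rotate_left(3, 6, k=3)): [D, G, B, F, E, H, A, C]
After 8 (rotate_left(4, 7, k=2)): [D, G, B, F, A, C, E, H]

Answer: [D, G, B, F, A, C, E, H]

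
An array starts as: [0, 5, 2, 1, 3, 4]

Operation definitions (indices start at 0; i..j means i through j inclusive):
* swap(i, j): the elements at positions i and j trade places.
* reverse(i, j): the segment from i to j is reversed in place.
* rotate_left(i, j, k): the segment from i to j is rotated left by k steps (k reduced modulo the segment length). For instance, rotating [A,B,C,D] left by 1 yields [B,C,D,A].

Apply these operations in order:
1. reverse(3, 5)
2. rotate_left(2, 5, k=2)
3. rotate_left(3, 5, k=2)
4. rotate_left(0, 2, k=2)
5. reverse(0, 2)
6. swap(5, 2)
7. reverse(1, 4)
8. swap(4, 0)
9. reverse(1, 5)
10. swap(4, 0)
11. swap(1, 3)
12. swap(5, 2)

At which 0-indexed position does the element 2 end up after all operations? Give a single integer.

Answer: 1

Derivation:
After 1 (reverse(3, 5)): [0, 5, 2, 4, 3, 1]
After 2 (rotate_left(2, 5, k=2)): [0, 5, 3, 1, 2, 4]
After 3 (rotate_left(3, 5, k=2)): [0, 5, 3, 4, 1, 2]
After 4 (rotate_left(0, 2, k=2)): [3, 0, 5, 4, 1, 2]
After 5 (reverse(0, 2)): [5, 0, 3, 4, 1, 2]
After 6 (swap(5, 2)): [5, 0, 2, 4, 1, 3]
After 7 (reverse(1, 4)): [5, 1, 4, 2, 0, 3]
After 8 (swap(4, 0)): [0, 1, 4, 2, 5, 3]
After 9 (reverse(1, 5)): [0, 3, 5, 2, 4, 1]
After 10 (swap(4, 0)): [4, 3, 5, 2, 0, 1]
After 11 (swap(1, 3)): [4, 2, 5, 3, 0, 1]
After 12 (swap(5, 2)): [4, 2, 1, 3, 0, 5]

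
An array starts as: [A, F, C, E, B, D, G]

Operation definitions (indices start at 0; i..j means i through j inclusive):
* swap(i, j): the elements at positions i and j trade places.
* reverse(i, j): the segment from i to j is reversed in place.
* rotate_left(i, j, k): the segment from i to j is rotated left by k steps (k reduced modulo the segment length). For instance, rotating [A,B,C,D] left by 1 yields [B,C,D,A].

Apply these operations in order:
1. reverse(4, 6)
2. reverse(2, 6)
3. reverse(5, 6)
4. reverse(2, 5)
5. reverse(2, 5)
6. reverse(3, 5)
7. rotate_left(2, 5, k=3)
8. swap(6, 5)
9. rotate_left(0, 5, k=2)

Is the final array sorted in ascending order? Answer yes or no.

After 1 (reverse(4, 6)): [A, F, C, E, G, D, B]
After 2 (reverse(2, 6)): [A, F, B, D, G, E, C]
After 3 (reverse(5, 6)): [A, F, B, D, G, C, E]
After 4 (reverse(2, 5)): [A, F, C, G, D, B, E]
After 5 (reverse(2, 5)): [A, F, B, D, G, C, E]
After 6 (reverse(3, 5)): [A, F, B, C, G, D, E]
After 7 (rotate_left(2, 5, k=3)): [A, F, D, B, C, G, E]
After 8 (swap(6, 5)): [A, F, D, B, C, E, G]
After 9 (rotate_left(0, 5, k=2)): [D, B, C, E, A, F, G]

Answer: no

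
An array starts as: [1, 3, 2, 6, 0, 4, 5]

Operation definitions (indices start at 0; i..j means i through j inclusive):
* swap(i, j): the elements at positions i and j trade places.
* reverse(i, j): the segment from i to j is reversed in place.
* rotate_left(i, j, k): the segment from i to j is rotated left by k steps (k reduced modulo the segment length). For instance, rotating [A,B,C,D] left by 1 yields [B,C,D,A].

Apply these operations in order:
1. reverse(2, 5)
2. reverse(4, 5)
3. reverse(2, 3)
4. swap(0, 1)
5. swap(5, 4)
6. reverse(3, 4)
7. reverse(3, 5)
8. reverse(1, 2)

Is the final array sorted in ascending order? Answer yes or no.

Answer: no

Derivation:
After 1 (reverse(2, 5)): [1, 3, 4, 0, 6, 2, 5]
After 2 (reverse(4, 5)): [1, 3, 4, 0, 2, 6, 5]
After 3 (reverse(2, 3)): [1, 3, 0, 4, 2, 6, 5]
After 4 (swap(0, 1)): [3, 1, 0, 4, 2, 6, 5]
After 5 (swap(5, 4)): [3, 1, 0, 4, 6, 2, 5]
After 6 (reverse(3, 4)): [3, 1, 0, 6, 4, 2, 5]
After 7 (reverse(3, 5)): [3, 1, 0, 2, 4, 6, 5]
After 8 (reverse(1, 2)): [3, 0, 1, 2, 4, 6, 5]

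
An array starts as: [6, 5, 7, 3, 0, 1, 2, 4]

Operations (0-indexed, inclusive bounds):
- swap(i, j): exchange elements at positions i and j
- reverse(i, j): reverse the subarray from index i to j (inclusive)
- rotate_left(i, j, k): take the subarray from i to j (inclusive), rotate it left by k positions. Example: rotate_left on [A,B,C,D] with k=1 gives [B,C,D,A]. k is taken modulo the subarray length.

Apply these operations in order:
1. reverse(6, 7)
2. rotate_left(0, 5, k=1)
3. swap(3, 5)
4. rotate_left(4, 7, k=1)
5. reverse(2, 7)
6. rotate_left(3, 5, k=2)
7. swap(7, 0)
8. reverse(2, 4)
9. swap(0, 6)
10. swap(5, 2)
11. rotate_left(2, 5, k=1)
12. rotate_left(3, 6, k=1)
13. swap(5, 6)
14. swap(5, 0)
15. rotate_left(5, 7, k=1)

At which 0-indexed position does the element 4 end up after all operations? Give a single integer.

After 1 (reverse(6, 7)): [6, 5, 7, 3, 0, 1, 4, 2]
After 2 (rotate_left(0, 5, k=1)): [5, 7, 3, 0, 1, 6, 4, 2]
After 3 (swap(3, 5)): [5, 7, 3, 6, 1, 0, 4, 2]
After 4 (rotate_left(4, 7, k=1)): [5, 7, 3, 6, 0, 4, 2, 1]
After 5 (reverse(2, 7)): [5, 7, 1, 2, 4, 0, 6, 3]
After 6 (rotate_left(3, 5, k=2)): [5, 7, 1, 0, 2, 4, 6, 3]
After 7 (swap(7, 0)): [3, 7, 1, 0, 2, 4, 6, 5]
After 8 (reverse(2, 4)): [3, 7, 2, 0, 1, 4, 6, 5]
After 9 (swap(0, 6)): [6, 7, 2, 0, 1, 4, 3, 5]
After 10 (swap(5, 2)): [6, 7, 4, 0, 1, 2, 3, 5]
After 11 (rotate_left(2, 5, k=1)): [6, 7, 0, 1, 2, 4, 3, 5]
After 12 (rotate_left(3, 6, k=1)): [6, 7, 0, 2, 4, 3, 1, 5]
After 13 (swap(5, 6)): [6, 7, 0, 2, 4, 1, 3, 5]
After 14 (swap(5, 0)): [1, 7, 0, 2, 4, 6, 3, 5]
After 15 (rotate_left(5, 7, k=1)): [1, 7, 0, 2, 4, 3, 5, 6]

Answer: 4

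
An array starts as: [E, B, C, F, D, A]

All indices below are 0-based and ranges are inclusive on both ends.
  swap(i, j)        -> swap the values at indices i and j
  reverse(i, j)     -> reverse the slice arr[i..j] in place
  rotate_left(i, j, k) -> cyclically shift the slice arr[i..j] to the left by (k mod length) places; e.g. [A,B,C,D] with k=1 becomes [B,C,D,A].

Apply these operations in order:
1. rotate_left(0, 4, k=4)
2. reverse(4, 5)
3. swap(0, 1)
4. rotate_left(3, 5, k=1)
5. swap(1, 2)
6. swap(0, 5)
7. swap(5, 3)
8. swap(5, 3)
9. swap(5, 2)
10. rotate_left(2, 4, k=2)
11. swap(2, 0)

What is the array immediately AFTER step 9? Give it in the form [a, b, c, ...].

Answer: [C, B, E, A, F, D]

Derivation:
After 1 (rotate_left(0, 4, k=4)): [D, E, B, C, F, A]
After 2 (reverse(4, 5)): [D, E, B, C, A, F]
After 3 (swap(0, 1)): [E, D, B, C, A, F]
After 4 (rotate_left(3, 5, k=1)): [E, D, B, A, F, C]
After 5 (swap(1, 2)): [E, B, D, A, F, C]
After 6 (swap(0, 5)): [C, B, D, A, F, E]
After 7 (swap(5, 3)): [C, B, D, E, F, A]
After 8 (swap(5, 3)): [C, B, D, A, F, E]
After 9 (swap(5, 2)): [C, B, E, A, F, D]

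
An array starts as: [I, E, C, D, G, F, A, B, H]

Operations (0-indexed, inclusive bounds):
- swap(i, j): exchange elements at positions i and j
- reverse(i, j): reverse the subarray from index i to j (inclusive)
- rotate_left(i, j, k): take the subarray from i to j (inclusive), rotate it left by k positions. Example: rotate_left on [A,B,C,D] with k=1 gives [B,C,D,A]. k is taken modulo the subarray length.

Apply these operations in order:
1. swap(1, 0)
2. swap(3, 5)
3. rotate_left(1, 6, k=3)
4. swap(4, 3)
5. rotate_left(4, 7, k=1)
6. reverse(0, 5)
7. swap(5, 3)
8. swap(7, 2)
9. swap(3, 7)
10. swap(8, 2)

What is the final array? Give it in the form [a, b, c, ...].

Answer: [F, C, H, I, G, D, B, E, A]

Derivation:
After 1 (swap(1, 0)): [E, I, C, D, G, F, A, B, H]
After 2 (swap(3, 5)): [E, I, C, F, G, D, A, B, H]
After 3 (rotate_left(1, 6, k=3)): [E, G, D, A, I, C, F, B, H]
After 4 (swap(4, 3)): [E, G, D, I, A, C, F, B, H]
After 5 (rotate_left(4, 7, k=1)): [E, G, D, I, C, F, B, A, H]
After 6 (reverse(0, 5)): [F, C, I, D, G, E, B, A, H]
After 7 (swap(5, 3)): [F, C, I, E, G, D, B, A, H]
After 8 (swap(7, 2)): [F, C, A, E, G, D, B, I, H]
After 9 (swap(3, 7)): [F, C, A, I, G, D, B, E, H]
After 10 (swap(8, 2)): [F, C, H, I, G, D, B, E, A]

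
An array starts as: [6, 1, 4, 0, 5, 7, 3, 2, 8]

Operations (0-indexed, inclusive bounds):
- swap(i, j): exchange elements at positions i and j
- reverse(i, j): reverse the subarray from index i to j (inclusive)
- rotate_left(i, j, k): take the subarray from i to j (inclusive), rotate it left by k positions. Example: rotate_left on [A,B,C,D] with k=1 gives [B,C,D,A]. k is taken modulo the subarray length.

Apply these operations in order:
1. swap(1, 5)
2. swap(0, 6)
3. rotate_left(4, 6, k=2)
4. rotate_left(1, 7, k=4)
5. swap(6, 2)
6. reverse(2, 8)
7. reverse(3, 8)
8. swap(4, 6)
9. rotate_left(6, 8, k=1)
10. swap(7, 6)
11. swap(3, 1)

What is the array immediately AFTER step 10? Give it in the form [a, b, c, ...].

Answer: [3, 5, 8, 0, 4, 7, 6, 1, 2]

Derivation:
After 1 (swap(1, 5)): [6, 7, 4, 0, 5, 1, 3, 2, 8]
After 2 (swap(0, 6)): [3, 7, 4, 0, 5, 1, 6, 2, 8]
After 3 (rotate_left(4, 6, k=2)): [3, 7, 4, 0, 6, 5, 1, 2, 8]
After 4 (rotate_left(1, 7, k=4)): [3, 5, 1, 2, 7, 4, 0, 6, 8]
After 5 (swap(6, 2)): [3, 5, 0, 2, 7, 4, 1, 6, 8]
After 6 (reverse(2, 8)): [3, 5, 8, 6, 1, 4, 7, 2, 0]
After 7 (reverse(3, 8)): [3, 5, 8, 0, 2, 7, 4, 1, 6]
After 8 (swap(4, 6)): [3, 5, 8, 0, 4, 7, 2, 1, 6]
After 9 (rotate_left(6, 8, k=1)): [3, 5, 8, 0, 4, 7, 1, 6, 2]
After 10 (swap(7, 6)): [3, 5, 8, 0, 4, 7, 6, 1, 2]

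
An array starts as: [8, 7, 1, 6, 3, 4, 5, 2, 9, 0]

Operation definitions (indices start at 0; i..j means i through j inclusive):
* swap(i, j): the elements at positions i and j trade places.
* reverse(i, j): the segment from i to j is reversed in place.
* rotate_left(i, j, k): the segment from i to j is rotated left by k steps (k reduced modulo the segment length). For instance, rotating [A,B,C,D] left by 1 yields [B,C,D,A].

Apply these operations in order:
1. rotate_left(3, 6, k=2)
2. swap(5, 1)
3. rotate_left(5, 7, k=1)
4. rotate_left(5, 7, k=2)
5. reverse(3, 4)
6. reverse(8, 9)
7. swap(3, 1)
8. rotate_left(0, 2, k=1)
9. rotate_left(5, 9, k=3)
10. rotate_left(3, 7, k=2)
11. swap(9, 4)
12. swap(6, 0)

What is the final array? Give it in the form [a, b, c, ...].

After 1 (rotate_left(3, 6, k=2)): [8, 7, 1, 4, 5, 6, 3, 2, 9, 0]
After 2 (swap(5, 1)): [8, 6, 1, 4, 5, 7, 3, 2, 9, 0]
After 3 (rotate_left(5, 7, k=1)): [8, 6, 1, 4, 5, 3, 2, 7, 9, 0]
After 4 (rotate_left(5, 7, k=2)): [8, 6, 1, 4, 5, 7, 3, 2, 9, 0]
After 5 (reverse(3, 4)): [8, 6, 1, 5, 4, 7, 3, 2, 9, 0]
After 6 (reverse(8, 9)): [8, 6, 1, 5, 4, 7, 3, 2, 0, 9]
After 7 (swap(3, 1)): [8, 5, 1, 6, 4, 7, 3, 2, 0, 9]
After 8 (rotate_left(0, 2, k=1)): [5, 1, 8, 6, 4, 7, 3, 2, 0, 9]
After 9 (rotate_left(5, 9, k=3)): [5, 1, 8, 6, 4, 0, 9, 7, 3, 2]
After 10 (rotate_left(3, 7, k=2)): [5, 1, 8, 0, 9, 7, 6, 4, 3, 2]
After 11 (swap(9, 4)): [5, 1, 8, 0, 2, 7, 6, 4, 3, 9]
After 12 (swap(6, 0)): [6, 1, 8, 0, 2, 7, 5, 4, 3, 9]

Answer: [6, 1, 8, 0, 2, 7, 5, 4, 3, 9]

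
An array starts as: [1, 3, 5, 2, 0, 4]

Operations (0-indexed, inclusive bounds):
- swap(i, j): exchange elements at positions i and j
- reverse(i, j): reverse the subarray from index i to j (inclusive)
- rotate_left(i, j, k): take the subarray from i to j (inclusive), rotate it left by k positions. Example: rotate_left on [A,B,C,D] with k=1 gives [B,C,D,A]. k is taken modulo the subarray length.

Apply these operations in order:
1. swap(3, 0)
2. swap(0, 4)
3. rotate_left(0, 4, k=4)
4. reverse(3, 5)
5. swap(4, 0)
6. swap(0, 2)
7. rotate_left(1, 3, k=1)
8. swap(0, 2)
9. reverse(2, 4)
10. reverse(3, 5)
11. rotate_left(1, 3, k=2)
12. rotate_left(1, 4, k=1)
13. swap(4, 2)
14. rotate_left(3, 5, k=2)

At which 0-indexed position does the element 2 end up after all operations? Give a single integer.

Answer: 5

Derivation:
After 1 (swap(3, 0)): [2, 3, 5, 1, 0, 4]
After 2 (swap(0, 4)): [0, 3, 5, 1, 2, 4]
After 3 (rotate_left(0, 4, k=4)): [2, 0, 3, 5, 1, 4]
After 4 (reverse(3, 5)): [2, 0, 3, 4, 1, 5]
After 5 (swap(4, 0)): [1, 0, 3, 4, 2, 5]
After 6 (swap(0, 2)): [3, 0, 1, 4, 2, 5]
After 7 (rotate_left(1, 3, k=1)): [3, 1, 4, 0, 2, 5]
After 8 (swap(0, 2)): [4, 1, 3, 0, 2, 5]
After 9 (reverse(2, 4)): [4, 1, 2, 0, 3, 5]
After 10 (reverse(3, 5)): [4, 1, 2, 5, 3, 0]
After 11 (rotate_left(1, 3, k=2)): [4, 5, 1, 2, 3, 0]
After 12 (rotate_left(1, 4, k=1)): [4, 1, 2, 3, 5, 0]
After 13 (swap(4, 2)): [4, 1, 5, 3, 2, 0]
After 14 (rotate_left(3, 5, k=2)): [4, 1, 5, 0, 3, 2]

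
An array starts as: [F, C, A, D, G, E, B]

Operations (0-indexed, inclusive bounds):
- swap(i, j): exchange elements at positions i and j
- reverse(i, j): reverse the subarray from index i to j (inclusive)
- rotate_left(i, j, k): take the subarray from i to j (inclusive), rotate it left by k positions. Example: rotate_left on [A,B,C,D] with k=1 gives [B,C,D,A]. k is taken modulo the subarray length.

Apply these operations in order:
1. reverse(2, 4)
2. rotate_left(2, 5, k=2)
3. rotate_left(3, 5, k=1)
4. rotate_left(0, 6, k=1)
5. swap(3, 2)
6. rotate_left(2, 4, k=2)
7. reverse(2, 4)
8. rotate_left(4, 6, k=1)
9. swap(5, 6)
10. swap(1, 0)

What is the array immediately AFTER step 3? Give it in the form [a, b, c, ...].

After 1 (reverse(2, 4)): [F, C, G, D, A, E, B]
After 2 (rotate_left(2, 5, k=2)): [F, C, A, E, G, D, B]
After 3 (rotate_left(3, 5, k=1)): [F, C, A, G, D, E, B]

Answer: [F, C, A, G, D, E, B]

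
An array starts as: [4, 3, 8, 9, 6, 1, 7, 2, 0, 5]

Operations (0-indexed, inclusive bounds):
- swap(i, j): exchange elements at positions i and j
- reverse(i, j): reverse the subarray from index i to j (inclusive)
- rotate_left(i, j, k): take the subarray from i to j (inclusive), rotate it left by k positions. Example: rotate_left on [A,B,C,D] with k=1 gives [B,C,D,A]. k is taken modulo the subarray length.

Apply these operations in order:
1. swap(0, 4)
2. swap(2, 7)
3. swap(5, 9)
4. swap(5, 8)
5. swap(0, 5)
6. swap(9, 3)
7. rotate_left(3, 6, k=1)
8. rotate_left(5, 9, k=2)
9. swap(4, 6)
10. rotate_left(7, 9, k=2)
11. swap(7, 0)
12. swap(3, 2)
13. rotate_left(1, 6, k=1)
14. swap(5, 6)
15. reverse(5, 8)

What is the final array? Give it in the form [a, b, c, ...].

After 1 (swap(0, 4)): [6, 3, 8, 9, 4, 1, 7, 2, 0, 5]
After 2 (swap(2, 7)): [6, 3, 2, 9, 4, 1, 7, 8, 0, 5]
After 3 (swap(5, 9)): [6, 3, 2, 9, 4, 5, 7, 8, 0, 1]
After 4 (swap(5, 8)): [6, 3, 2, 9, 4, 0, 7, 8, 5, 1]
After 5 (swap(0, 5)): [0, 3, 2, 9, 4, 6, 7, 8, 5, 1]
After 6 (swap(9, 3)): [0, 3, 2, 1, 4, 6, 7, 8, 5, 9]
After 7 (rotate_left(3, 6, k=1)): [0, 3, 2, 4, 6, 7, 1, 8, 5, 9]
After 8 (rotate_left(5, 9, k=2)): [0, 3, 2, 4, 6, 8, 5, 9, 7, 1]
After 9 (swap(4, 6)): [0, 3, 2, 4, 5, 8, 6, 9, 7, 1]
After 10 (rotate_left(7, 9, k=2)): [0, 3, 2, 4, 5, 8, 6, 1, 9, 7]
After 11 (swap(7, 0)): [1, 3, 2, 4, 5, 8, 6, 0, 9, 7]
After 12 (swap(3, 2)): [1, 3, 4, 2, 5, 8, 6, 0, 9, 7]
After 13 (rotate_left(1, 6, k=1)): [1, 4, 2, 5, 8, 6, 3, 0, 9, 7]
After 14 (swap(5, 6)): [1, 4, 2, 5, 8, 3, 6, 0, 9, 7]
After 15 (reverse(5, 8)): [1, 4, 2, 5, 8, 9, 0, 6, 3, 7]

Answer: [1, 4, 2, 5, 8, 9, 0, 6, 3, 7]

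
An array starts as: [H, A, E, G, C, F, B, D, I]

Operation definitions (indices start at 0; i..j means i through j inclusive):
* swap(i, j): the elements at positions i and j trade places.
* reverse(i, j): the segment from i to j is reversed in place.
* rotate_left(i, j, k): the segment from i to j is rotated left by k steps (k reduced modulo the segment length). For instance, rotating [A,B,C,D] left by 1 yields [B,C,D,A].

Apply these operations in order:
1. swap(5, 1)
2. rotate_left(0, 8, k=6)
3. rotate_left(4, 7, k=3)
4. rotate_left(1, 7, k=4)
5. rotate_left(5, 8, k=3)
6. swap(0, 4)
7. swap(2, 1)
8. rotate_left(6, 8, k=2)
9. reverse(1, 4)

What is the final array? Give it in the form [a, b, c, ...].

Answer: [D, B, G, F, E, A, C, I, H]

Derivation:
After 1 (swap(5, 1)): [H, F, E, G, C, A, B, D, I]
After 2 (rotate_left(0, 8, k=6)): [B, D, I, H, F, E, G, C, A]
After 3 (rotate_left(4, 7, k=3)): [B, D, I, H, C, F, E, G, A]
After 4 (rotate_left(1, 7, k=4)): [B, F, E, G, D, I, H, C, A]
After 5 (rotate_left(5, 8, k=3)): [B, F, E, G, D, A, I, H, C]
After 6 (swap(0, 4)): [D, F, E, G, B, A, I, H, C]
After 7 (swap(2, 1)): [D, E, F, G, B, A, I, H, C]
After 8 (rotate_left(6, 8, k=2)): [D, E, F, G, B, A, C, I, H]
After 9 (reverse(1, 4)): [D, B, G, F, E, A, C, I, H]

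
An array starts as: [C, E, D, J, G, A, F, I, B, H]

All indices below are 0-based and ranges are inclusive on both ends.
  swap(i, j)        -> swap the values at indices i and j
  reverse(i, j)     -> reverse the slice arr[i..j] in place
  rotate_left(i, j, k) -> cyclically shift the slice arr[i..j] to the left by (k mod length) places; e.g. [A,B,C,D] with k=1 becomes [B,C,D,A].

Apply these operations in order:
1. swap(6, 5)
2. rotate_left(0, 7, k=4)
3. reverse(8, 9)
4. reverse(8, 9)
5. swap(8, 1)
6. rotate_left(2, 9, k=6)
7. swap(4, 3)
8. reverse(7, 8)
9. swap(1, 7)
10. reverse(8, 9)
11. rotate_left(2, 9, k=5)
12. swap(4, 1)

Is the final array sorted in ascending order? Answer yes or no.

After 1 (swap(6, 5)): [C, E, D, J, G, F, A, I, B, H]
After 2 (rotate_left(0, 7, k=4)): [G, F, A, I, C, E, D, J, B, H]
After 3 (reverse(8, 9)): [G, F, A, I, C, E, D, J, H, B]
After 4 (reverse(8, 9)): [G, F, A, I, C, E, D, J, B, H]
After 5 (swap(8, 1)): [G, B, A, I, C, E, D, J, F, H]
After 6 (rotate_left(2, 9, k=6)): [G, B, F, H, A, I, C, E, D, J]
After 7 (swap(4, 3)): [G, B, F, A, H, I, C, E, D, J]
After 8 (reverse(7, 8)): [G, B, F, A, H, I, C, D, E, J]
After 9 (swap(1, 7)): [G, D, F, A, H, I, C, B, E, J]
After 10 (reverse(8, 9)): [G, D, F, A, H, I, C, B, J, E]
After 11 (rotate_left(2, 9, k=5)): [G, D, B, J, E, F, A, H, I, C]
After 12 (swap(4, 1)): [G, E, B, J, D, F, A, H, I, C]

Answer: no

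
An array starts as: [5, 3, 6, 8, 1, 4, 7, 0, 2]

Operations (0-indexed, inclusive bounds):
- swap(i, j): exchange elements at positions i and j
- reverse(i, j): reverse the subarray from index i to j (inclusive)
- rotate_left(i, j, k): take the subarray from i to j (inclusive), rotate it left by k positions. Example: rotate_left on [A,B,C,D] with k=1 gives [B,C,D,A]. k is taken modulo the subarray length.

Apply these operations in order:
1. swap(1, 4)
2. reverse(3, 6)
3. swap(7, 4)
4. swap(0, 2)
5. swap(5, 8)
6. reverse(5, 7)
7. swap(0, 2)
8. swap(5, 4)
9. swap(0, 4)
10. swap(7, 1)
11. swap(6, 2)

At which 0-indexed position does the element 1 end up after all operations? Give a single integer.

After 1 (swap(1, 4)): [5, 1, 6, 8, 3, 4, 7, 0, 2]
After 2 (reverse(3, 6)): [5, 1, 6, 7, 4, 3, 8, 0, 2]
After 3 (swap(7, 4)): [5, 1, 6, 7, 0, 3, 8, 4, 2]
After 4 (swap(0, 2)): [6, 1, 5, 7, 0, 3, 8, 4, 2]
After 5 (swap(5, 8)): [6, 1, 5, 7, 0, 2, 8, 4, 3]
After 6 (reverse(5, 7)): [6, 1, 5, 7, 0, 4, 8, 2, 3]
After 7 (swap(0, 2)): [5, 1, 6, 7, 0, 4, 8, 2, 3]
After 8 (swap(5, 4)): [5, 1, 6, 7, 4, 0, 8, 2, 3]
After 9 (swap(0, 4)): [4, 1, 6, 7, 5, 0, 8, 2, 3]
After 10 (swap(7, 1)): [4, 2, 6, 7, 5, 0, 8, 1, 3]
After 11 (swap(6, 2)): [4, 2, 8, 7, 5, 0, 6, 1, 3]

Answer: 7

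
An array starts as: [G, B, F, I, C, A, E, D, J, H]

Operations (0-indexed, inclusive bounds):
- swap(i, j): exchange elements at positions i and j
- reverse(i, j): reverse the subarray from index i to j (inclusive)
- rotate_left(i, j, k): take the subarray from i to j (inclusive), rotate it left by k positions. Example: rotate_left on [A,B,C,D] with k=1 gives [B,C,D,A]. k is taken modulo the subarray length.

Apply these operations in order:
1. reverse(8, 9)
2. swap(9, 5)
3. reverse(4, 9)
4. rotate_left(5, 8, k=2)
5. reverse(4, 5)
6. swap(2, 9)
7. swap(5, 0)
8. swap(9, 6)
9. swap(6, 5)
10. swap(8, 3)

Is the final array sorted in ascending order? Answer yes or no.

Answer: yes

Derivation:
After 1 (reverse(8, 9)): [G, B, F, I, C, A, E, D, H, J]
After 2 (swap(9, 5)): [G, B, F, I, C, J, E, D, H, A]
After 3 (reverse(4, 9)): [G, B, F, I, A, H, D, E, J, C]
After 4 (rotate_left(5, 8, k=2)): [G, B, F, I, A, E, J, H, D, C]
After 5 (reverse(4, 5)): [G, B, F, I, E, A, J, H, D, C]
After 6 (swap(2, 9)): [G, B, C, I, E, A, J, H, D, F]
After 7 (swap(5, 0)): [A, B, C, I, E, G, J, H, D, F]
After 8 (swap(9, 6)): [A, B, C, I, E, G, F, H, D, J]
After 9 (swap(6, 5)): [A, B, C, I, E, F, G, H, D, J]
After 10 (swap(8, 3)): [A, B, C, D, E, F, G, H, I, J]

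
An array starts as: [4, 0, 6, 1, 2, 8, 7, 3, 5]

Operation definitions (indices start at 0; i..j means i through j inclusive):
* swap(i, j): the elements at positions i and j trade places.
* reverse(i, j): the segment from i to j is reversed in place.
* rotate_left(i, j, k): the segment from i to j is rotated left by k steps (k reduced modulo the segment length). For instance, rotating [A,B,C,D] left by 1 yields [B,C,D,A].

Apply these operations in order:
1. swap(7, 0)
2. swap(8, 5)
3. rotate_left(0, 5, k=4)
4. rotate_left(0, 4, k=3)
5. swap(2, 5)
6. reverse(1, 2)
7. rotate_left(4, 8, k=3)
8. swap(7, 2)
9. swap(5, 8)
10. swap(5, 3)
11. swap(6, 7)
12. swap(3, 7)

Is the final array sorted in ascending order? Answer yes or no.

Answer: yes

Derivation:
After 1 (swap(7, 0)): [3, 0, 6, 1, 2, 8, 7, 4, 5]
After 2 (swap(8, 5)): [3, 0, 6, 1, 2, 5, 7, 4, 8]
After 3 (rotate_left(0, 5, k=4)): [2, 5, 3, 0, 6, 1, 7, 4, 8]
After 4 (rotate_left(0, 4, k=3)): [0, 6, 2, 5, 3, 1, 7, 4, 8]
After 5 (swap(2, 5)): [0, 6, 1, 5, 3, 2, 7, 4, 8]
After 6 (reverse(1, 2)): [0, 1, 6, 5, 3, 2, 7, 4, 8]
After 7 (rotate_left(4, 8, k=3)): [0, 1, 6, 5, 4, 8, 3, 2, 7]
After 8 (swap(7, 2)): [0, 1, 2, 5, 4, 8, 3, 6, 7]
After 9 (swap(5, 8)): [0, 1, 2, 5, 4, 7, 3, 6, 8]
After 10 (swap(5, 3)): [0, 1, 2, 7, 4, 5, 3, 6, 8]
After 11 (swap(6, 7)): [0, 1, 2, 7, 4, 5, 6, 3, 8]
After 12 (swap(3, 7)): [0, 1, 2, 3, 4, 5, 6, 7, 8]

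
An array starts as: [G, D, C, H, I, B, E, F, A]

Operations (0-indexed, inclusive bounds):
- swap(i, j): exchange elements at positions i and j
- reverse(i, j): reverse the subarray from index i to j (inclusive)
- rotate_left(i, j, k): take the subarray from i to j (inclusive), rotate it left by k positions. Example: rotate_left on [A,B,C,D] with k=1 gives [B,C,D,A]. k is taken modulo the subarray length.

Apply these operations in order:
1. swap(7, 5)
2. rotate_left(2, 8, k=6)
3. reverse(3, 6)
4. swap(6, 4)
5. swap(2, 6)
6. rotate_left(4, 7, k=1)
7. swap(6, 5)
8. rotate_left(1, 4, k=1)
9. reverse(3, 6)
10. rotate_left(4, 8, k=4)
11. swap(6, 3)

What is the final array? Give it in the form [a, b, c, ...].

Answer: [G, I, F, D, B, E, A, H, C]

Derivation:
After 1 (swap(7, 5)): [G, D, C, H, I, F, E, B, A]
After 2 (rotate_left(2, 8, k=6)): [G, D, A, C, H, I, F, E, B]
After 3 (reverse(3, 6)): [G, D, A, F, I, H, C, E, B]
After 4 (swap(6, 4)): [G, D, A, F, C, H, I, E, B]
After 5 (swap(2, 6)): [G, D, I, F, C, H, A, E, B]
After 6 (rotate_left(4, 7, k=1)): [G, D, I, F, H, A, E, C, B]
After 7 (swap(6, 5)): [G, D, I, F, H, E, A, C, B]
After 8 (rotate_left(1, 4, k=1)): [G, I, F, H, D, E, A, C, B]
After 9 (reverse(3, 6)): [G, I, F, A, E, D, H, C, B]
After 10 (rotate_left(4, 8, k=4)): [G, I, F, A, B, E, D, H, C]
After 11 (swap(6, 3)): [G, I, F, D, B, E, A, H, C]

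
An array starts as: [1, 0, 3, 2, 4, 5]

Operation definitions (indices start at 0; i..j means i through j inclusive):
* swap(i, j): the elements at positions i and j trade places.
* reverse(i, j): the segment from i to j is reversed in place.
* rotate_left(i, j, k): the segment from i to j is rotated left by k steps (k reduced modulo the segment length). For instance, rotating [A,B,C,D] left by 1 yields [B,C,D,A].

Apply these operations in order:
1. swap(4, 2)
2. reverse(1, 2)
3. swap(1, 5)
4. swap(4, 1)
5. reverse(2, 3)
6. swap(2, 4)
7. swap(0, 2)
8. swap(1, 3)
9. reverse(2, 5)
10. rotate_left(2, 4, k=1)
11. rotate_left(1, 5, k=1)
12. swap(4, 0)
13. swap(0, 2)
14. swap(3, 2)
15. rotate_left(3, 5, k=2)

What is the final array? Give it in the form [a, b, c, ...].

Answer: [3, 2, 4, 0, 1, 5]

Derivation:
After 1 (swap(4, 2)): [1, 0, 4, 2, 3, 5]
After 2 (reverse(1, 2)): [1, 4, 0, 2, 3, 5]
After 3 (swap(1, 5)): [1, 5, 0, 2, 3, 4]
After 4 (swap(4, 1)): [1, 3, 0, 2, 5, 4]
After 5 (reverse(2, 3)): [1, 3, 2, 0, 5, 4]
After 6 (swap(2, 4)): [1, 3, 5, 0, 2, 4]
After 7 (swap(0, 2)): [5, 3, 1, 0, 2, 4]
After 8 (swap(1, 3)): [5, 0, 1, 3, 2, 4]
After 9 (reverse(2, 5)): [5, 0, 4, 2, 3, 1]
After 10 (rotate_left(2, 4, k=1)): [5, 0, 2, 3, 4, 1]
After 11 (rotate_left(1, 5, k=1)): [5, 2, 3, 4, 1, 0]
After 12 (swap(4, 0)): [1, 2, 3, 4, 5, 0]
After 13 (swap(0, 2)): [3, 2, 1, 4, 5, 0]
After 14 (swap(3, 2)): [3, 2, 4, 1, 5, 0]
After 15 (rotate_left(3, 5, k=2)): [3, 2, 4, 0, 1, 5]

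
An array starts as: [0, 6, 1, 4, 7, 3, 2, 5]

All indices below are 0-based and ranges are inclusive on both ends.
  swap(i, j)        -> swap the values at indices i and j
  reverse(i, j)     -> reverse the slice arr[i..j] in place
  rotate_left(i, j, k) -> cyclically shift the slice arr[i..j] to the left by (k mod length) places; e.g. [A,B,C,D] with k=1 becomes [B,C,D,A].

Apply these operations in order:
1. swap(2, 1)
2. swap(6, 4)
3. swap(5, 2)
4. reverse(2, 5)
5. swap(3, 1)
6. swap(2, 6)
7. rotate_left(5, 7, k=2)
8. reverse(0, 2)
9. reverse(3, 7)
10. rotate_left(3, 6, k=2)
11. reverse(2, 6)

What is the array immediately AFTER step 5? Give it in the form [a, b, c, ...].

Answer: [0, 2, 6, 1, 4, 3, 7, 5]

Derivation:
After 1 (swap(2, 1)): [0, 1, 6, 4, 7, 3, 2, 5]
After 2 (swap(6, 4)): [0, 1, 6, 4, 2, 3, 7, 5]
After 3 (swap(5, 2)): [0, 1, 3, 4, 2, 6, 7, 5]
After 4 (reverse(2, 5)): [0, 1, 6, 2, 4, 3, 7, 5]
After 5 (swap(3, 1)): [0, 2, 6, 1, 4, 3, 7, 5]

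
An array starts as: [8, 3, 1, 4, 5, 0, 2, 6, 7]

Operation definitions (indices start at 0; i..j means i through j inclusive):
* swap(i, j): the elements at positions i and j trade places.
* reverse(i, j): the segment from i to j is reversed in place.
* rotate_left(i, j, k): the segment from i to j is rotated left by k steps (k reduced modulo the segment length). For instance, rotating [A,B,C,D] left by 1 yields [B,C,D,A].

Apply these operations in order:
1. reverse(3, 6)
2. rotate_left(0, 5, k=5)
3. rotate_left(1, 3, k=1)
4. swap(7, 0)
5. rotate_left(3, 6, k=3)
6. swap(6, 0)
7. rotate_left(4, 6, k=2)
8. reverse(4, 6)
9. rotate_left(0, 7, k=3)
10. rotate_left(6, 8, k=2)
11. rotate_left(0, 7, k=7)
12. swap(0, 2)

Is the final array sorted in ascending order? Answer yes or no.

After 1 (reverse(3, 6)): [8, 3, 1, 2, 0, 5, 4, 6, 7]
After 2 (rotate_left(0, 5, k=5)): [5, 8, 3, 1, 2, 0, 4, 6, 7]
After 3 (rotate_left(1, 3, k=1)): [5, 3, 1, 8, 2, 0, 4, 6, 7]
After 4 (swap(7, 0)): [6, 3, 1, 8, 2, 0, 4, 5, 7]
After 5 (rotate_left(3, 6, k=3)): [6, 3, 1, 4, 8, 2, 0, 5, 7]
After 6 (swap(6, 0)): [0, 3, 1, 4, 8, 2, 6, 5, 7]
After 7 (rotate_left(4, 6, k=2)): [0, 3, 1, 4, 6, 8, 2, 5, 7]
After 8 (reverse(4, 6)): [0, 3, 1, 4, 2, 8, 6, 5, 7]
After 9 (rotate_left(0, 7, k=3)): [4, 2, 8, 6, 5, 0, 3, 1, 7]
After 10 (rotate_left(6, 8, k=2)): [4, 2, 8, 6, 5, 0, 7, 3, 1]
After 11 (rotate_left(0, 7, k=7)): [3, 4, 2, 8, 6, 5, 0, 7, 1]
After 12 (swap(0, 2)): [2, 4, 3, 8, 6, 5, 0, 7, 1]

Answer: no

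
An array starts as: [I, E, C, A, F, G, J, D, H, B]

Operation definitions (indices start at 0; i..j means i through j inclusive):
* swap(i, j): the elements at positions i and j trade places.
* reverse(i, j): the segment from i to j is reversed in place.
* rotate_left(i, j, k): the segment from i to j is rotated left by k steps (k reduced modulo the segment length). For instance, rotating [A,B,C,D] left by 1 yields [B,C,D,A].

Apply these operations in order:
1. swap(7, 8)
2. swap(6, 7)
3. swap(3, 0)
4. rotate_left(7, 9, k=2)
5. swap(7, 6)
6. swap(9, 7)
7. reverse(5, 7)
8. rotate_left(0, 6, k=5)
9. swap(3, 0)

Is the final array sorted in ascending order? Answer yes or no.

After 1 (swap(7, 8)): [I, E, C, A, F, G, J, H, D, B]
After 2 (swap(6, 7)): [I, E, C, A, F, G, H, J, D, B]
After 3 (swap(3, 0)): [A, E, C, I, F, G, H, J, D, B]
After 4 (rotate_left(7, 9, k=2)): [A, E, C, I, F, G, H, B, J, D]
After 5 (swap(7, 6)): [A, E, C, I, F, G, B, H, J, D]
After 6 (swap(9, 7)): [A, E, C, I, F, G, B, D, J, H]
After 7 (reverse(5, 7)): [A, E, C, I, F, D, B, G, J, H]
After 8 (rotate_left(0, 6, k=5)): [D, B, A, E, C, I, F, G, J, H]
After 9 (swap(3, 0)): [E, B, A, D, C, I, F, G, J, H]

Answer: no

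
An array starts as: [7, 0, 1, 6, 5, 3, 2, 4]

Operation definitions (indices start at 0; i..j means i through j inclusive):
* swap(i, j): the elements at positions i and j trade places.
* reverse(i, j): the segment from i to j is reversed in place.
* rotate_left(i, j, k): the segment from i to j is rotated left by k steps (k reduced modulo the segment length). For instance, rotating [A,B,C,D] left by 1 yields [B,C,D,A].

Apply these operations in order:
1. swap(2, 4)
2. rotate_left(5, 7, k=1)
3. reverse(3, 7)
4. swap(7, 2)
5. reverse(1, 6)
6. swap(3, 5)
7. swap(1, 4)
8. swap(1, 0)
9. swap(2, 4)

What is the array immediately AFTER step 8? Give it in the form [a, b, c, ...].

Answer: [3, 7, 2, 6, 1, 4, 0, 5]

Derivation:
After 1 (swap(2, 4)): [7, 0, 5, 6, 1, 3, 2, 4]
After 2 (rotate_left(5, 7, k=1)): [7, 0, 5, 6, 1, 2, 4, 3]
After 3 (reverse(3, 7)): [7, 0, 5, 3, 4, 2, 1, 6]
After 4 (swap(7, 2)): [7, 0, 6, 3, 4, 2, 1, 5]
After 5 (reverse(1, 6)): [7, 1, 2, 4, 3, 6, 0, 5]
After 6 (swap(3, 5)): [7, 1, 2, 6, 3, 4, 0, 5]
After 7 (swap(1, 4)): [7, 3, 2, 6, 1, 4, 0, 5]
After 8 (swap(1, 0)): [3, 7, 2, 6, 1, 4, 0, 5]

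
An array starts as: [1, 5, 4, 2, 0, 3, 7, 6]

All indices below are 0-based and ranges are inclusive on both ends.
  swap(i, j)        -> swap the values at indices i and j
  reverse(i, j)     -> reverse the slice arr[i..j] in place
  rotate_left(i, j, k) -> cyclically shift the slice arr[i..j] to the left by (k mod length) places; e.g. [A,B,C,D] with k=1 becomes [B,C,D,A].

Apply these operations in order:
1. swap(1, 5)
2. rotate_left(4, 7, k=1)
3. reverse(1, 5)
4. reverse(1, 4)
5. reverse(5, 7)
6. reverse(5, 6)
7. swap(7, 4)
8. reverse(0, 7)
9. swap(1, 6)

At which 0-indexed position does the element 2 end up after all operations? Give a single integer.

After 1 (swap(1, 5)): [1, 3, 4, 2, 0, 5, 7, 6]
After 2 (rotate_left(4, 7, k=1)): [1, 3, 4, 2, 5, 7, 6, 0]
After 3 (reverse(1, 5)): [1, 7, 5, 2, 4, 3, 6, 0]
After 4 (reverse(1, 4)): [1, 4, 2, 5, 7, 3, 6, 0]
After 5 (reverse(5, 7)): [1, 4, 2, 5, 7, 0, 6, 3]
After 6 (reverse(5, 6)): [1, 4, 2, 5, 7, 6, 0, 3]
After 7 (swap(7, 4)): [1, 4, 2, 5, 3, 6, 0, 7]
After 8 (reverse(0, 7)): [7, 0, 6, 3, 5, 2, 4, 1]
After 9 (swap(1, 6)): [7, 4, 6, 3, 5, 2, 0, 1]

Answer: 5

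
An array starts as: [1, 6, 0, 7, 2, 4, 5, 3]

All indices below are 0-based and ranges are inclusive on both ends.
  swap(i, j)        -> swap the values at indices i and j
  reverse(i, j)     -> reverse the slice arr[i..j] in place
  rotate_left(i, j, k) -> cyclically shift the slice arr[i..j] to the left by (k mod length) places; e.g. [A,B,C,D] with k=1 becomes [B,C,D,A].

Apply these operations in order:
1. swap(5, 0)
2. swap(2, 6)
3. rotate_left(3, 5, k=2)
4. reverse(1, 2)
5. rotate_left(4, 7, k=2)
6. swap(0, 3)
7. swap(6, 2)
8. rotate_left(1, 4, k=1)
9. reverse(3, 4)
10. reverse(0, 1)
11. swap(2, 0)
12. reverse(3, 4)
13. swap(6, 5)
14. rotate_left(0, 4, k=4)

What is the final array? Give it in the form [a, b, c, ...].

Answer: [5, 4, 1, 7, 0, 6, 3, 2]

Derivation:
After 1 (swap(5, 0)): [4, 6, 0, 7, 2, 1, 5, 3]
After 2 (swap(2, 6)): [4, 6, 5, 7, 2, 1, 0, 3]
After 3 (rotate_left(3, 5, k=2)): [4, 6, 5, 1, 7, 2, 0, 3]
After 4 (reverse(1, 2)): [4, 5, 6, 1, 7, 2, 0, 3]
After 5 (rotate_left(4, 7, k=2)): [4, 5, 6, 1, 0, 3, 7, 2]
After 6 (swap(0, 3)): [1, 5, 6, 4, 0, 3, 7, 2]
After 7 (swap(6, 2)): [1, 5, 7, 4, 0, 3, 6, 2]
After 8 (rotate_left(1, 4, k=1)): [1, 7, 4, 0, 5, 3, 6, 2]
After 9 (reverse(3, 4)): [1, 7, 4, 5, 0, 3, 6, 2]
After 10 (reverse(0, 1)): [7, 1, 4, 5, 0, 3, 6, 2]
After 11 (swap(2, 0)): [4, 1, 7, 5, 0, 3, 6, 2]
After 12 (reverse(3, 4)): [4, 1, 7, 0, 5, 3, 6, 2]
After 13 (swap(6, 5)): [4, 1, 7, 0, 5, 6, 3, 2]
After 14 (rotate_left(0, 4, k=4)): [5, 4, 1, 7, 0, 6, 3, 2]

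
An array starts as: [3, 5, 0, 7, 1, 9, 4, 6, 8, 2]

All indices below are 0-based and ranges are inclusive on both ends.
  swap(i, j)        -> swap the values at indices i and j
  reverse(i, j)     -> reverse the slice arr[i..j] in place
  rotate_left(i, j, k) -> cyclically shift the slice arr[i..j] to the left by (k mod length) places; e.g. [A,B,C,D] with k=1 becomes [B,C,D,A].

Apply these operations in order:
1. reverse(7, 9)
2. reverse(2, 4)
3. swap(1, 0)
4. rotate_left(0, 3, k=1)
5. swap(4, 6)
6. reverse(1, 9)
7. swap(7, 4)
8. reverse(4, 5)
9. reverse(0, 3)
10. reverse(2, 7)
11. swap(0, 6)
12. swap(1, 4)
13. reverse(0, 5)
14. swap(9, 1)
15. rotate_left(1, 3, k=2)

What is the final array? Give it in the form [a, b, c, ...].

After 1 (reverse(7, 9)): [3, 5, 0, 7, 1, 9, 4, 2, 8, 6]
After 2 (reverse(2, 4)): [3, 5, 1, 7, 0, 9, 4, 2, 8, 6]
After 3 (swap(1, 0)): [5, 3, 1, 7, 0, 9, 4, 2, 8, 6]
After 4 (rotate_left(0, 3, k=1)): [3, 1, 7, 5, 0, 9, 4, 2, 8, 6]
After 5 (swap(4, 6)): [3, 1, 7, 5, 4, 9, 0, 2, 8, 6]
After 6 (reverse(1, 9)): [3, 6, 8, 2, 0, 9, 4, 5, 7, 1]
After 7 (swap(7, 4)): [3, 6, 8, 2, 5, 9, 4, 0, 7, 1]
After 8 (reverse(4, 5)): [3, 6, 8, 2, 9, 5, 4, 0, 7, 1]
After 9 (reverse(0, 3)): [2, 8, 6, 3, 9, 5, 4, 0, 7, 1]
After 10 (reverse(2, 7)): [2, 8, 0, 4, 5, 9, 3, 6, 7, 1]
After 11 (swap(0, 6)): [3, 8, 0, 4, 5, 9, 2, 6, 7, 1]
After 12 (swap(1, 4)): [3, 5, 0, 4, 8, 9, 2, 6, 7, 1]
After 13 (reverse(0, 5)): [9, 8, 4, 0, 5, 3, 2, 6, 7, 1]
After 14 (swap(9, 1)): [9, 1, 4, 0, 5, 3, 2, 6, 7, 8]
After 15 (rotate_left(1, 3, k=2)): [9, 0, 1, 4, 5, 3, 2, 6, 7, 8]

Answer: [9, 0, 1, 4, 5, 3, 2, 6, 7, 8]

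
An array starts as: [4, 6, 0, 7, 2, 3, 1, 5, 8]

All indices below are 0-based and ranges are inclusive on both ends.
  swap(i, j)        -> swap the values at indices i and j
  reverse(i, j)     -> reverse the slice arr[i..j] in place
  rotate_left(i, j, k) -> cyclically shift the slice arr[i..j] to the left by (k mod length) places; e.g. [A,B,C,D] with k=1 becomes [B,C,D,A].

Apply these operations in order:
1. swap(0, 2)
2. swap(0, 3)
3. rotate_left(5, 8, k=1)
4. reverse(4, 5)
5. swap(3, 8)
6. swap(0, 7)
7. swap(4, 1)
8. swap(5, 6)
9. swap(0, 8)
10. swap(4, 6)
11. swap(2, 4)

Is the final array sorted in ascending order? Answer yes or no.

Answer: yes

Derivation:
After 1 (swap(0, 2)): [0, 6, 4, 7, 2, 3, 1, 5, 8]
After 2 (swap(0, 3)): [7, 6, 4, 0, 2, 3, 1, 5, 8]
After 3 (rotate_left(5, 8, k=1)): [7, 6, 4, 0, 2, 1, 5, 8, 3]
After 4 (reverse(4, 5)): [7, 6, 4, 0, 1, 2, 5, 8, 3]
After 5 (swap(3, 8)): [7, 6, 4, 3, 1, 2, 5, 8, 0]
After 6 (swap(0, 7)): [8, 6, 4, 3, 1, 2, 5, 7, 0]
After 7 (swap(4, 1)): [8, 1, 4, 3, 6, 2, 5, 7, 0]
After 8 (swap(5, 6)): [8, 1, 4, 3, 6, 5, 2, 7, 0]
After 9 (swap(0, 8)): [0, 1, 4, 3, 6, 5, 2, 7, 8]
After 10 (swap(4, 6)): [0, 1, 4, 3, 2, 5, 6, 7, 8]
After 11 (swap(2, 4)): [0, 1, 2, 3, 4, 5, 6, 7, 8]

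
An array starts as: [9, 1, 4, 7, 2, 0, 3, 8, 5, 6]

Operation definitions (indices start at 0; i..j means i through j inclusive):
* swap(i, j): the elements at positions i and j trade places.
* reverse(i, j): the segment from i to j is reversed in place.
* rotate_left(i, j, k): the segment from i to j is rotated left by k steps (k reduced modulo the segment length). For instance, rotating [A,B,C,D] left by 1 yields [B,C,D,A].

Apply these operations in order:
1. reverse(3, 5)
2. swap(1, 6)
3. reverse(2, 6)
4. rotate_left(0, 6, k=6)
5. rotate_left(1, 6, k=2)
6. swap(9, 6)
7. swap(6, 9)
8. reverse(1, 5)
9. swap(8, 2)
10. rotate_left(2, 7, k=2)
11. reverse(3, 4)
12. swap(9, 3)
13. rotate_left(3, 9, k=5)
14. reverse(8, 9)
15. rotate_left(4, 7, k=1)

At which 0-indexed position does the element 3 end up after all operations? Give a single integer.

Answer: 7

Derivation:
After 1 (reverse(3, 5)): [9, 1, 4, 0, 2, 7, 3, 8, 5, 6]
After 2 (swap(1, 6)): [9, 3, 4, 0, 2, 7, 1, 8, 5, 6]
After 3 (reverse(2, 6)): [9, 3, 1, 7, 2, 0, 4, 8, 5, 6]
After 4 (rotate_left(0, 6, k=6)): [4, 9, 3, 1, 7, 2, 0, 8, 5, 6]
After 5 (rotate_left(1, 6, k=2)): [4, 1, 7, 2, 0, 9, 3, 8, 5, 6]
After 6 (swap(9, 6)): [4, 1, 7, 2, 0, 9, 6, 8, 5, 3]
After 7 (swap(6, 9)): [4, 1, 7, 2, 0, 9, 3, 8, 5, 6]
After 8 (reverse(1, 5)): [4, 9, 0, 2, 7, 1, 3, 8, 5, 6]
After 9 (swap(8, 2)): [4, 9, 5, 2, 7, 1, 3, 8, 0, 6]
After 10 (rotate_left(2, 7, k=2)): [4, 9, 7, 1, 3, 8, 5, 2, 0, 6]
After 11 (reverse(3, 4)): [4, 9, 7, 3, 1, 8, 5, 2, 0, 6]
After 12 (swap(9, 3)): [4, 9, 7, 6, 1, 8, 5, 2, 0, 3]
After 13 (rotate_left(3, 9, k=5)): [4, 9, 7, 0, 3, 6, 1, 8, 5, 2]
After 14 (reverse(8, 9)): [4, 9, 7, 0, 3, 6, 1, 8, 2, 5]
After 15 (rotate_left(4, 7, k=1)): [4, 9, 7, 0, 6, 1, 8, 3, 2, 5]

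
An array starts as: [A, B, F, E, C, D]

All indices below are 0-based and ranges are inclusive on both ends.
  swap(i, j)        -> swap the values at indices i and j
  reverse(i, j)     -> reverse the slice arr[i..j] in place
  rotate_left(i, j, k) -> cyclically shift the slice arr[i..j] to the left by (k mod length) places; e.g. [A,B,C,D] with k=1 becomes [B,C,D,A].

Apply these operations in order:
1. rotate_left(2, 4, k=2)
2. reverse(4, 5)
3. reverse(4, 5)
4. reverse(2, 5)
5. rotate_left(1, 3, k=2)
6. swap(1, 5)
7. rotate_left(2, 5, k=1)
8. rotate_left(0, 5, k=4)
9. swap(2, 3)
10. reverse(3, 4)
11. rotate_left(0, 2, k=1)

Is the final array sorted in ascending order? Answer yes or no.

After 1 (rotate_left(2, 4, k=2)): [A, B, C, F, E, D]
After 2 (reverse(4, 5)): [A, B, C, F, D, E]
After 3 (reverse(4, 5)): [A, B, C, F, E, D]
After 4 (reverse(2, 5)): [A, B, D, E, F, C]
After 5 (rotate_left(1, 3, k=2)): [A, E, B, D, F, C]
After 6 (swap(1, 5)): [A, C, B, D, F, E]
After 7 (rotate_left(2, 5, k=1)): [A, C, D, F, E, B]
After 8 (rotate_left(0, 5, k=4)): [E, B, A, C, D, F]
After 9 (swap(2, 3)): [E, B, C, A, D, F]
After 10 (reverse(3, 4)): [E, B, C, D, A, F]
After 11 (rotate_left(0, 2, k=1)): [B, C, E, D, A, F]

Answer: no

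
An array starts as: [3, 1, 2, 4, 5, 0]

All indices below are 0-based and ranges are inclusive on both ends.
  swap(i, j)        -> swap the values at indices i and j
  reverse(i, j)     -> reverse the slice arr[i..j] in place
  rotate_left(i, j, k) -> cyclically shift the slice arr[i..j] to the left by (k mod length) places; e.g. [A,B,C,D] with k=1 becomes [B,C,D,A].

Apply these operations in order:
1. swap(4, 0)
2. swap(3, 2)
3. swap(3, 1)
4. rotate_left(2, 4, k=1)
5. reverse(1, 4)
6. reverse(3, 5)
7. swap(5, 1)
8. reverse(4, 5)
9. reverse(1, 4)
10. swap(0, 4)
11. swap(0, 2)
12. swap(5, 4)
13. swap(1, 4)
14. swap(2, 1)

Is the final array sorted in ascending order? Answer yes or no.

After 1 (swap(4, 0)): [5, 1, 2, 4, 3, 0]
After 2 (swap(3, 2)): [5, 1, 4, 2, 3, 0]
After 3 (swap(3, 1)): [5, 2, 4, 1, 3, 0]
After 4 (rotate_left(2, 4, k=1)): [5, 2, 1, 3, 4, 0]
After 5 (reverse(1, 4)): [5, 4, 3, 1, 2, 0]
After 6 (reverse(3, 5)): [5, 4, 3, 0, 2, 1]
After 7 (swap(5, 1)): [5, 1, 3, 0, 2, 4]
After 8 (reverse(4, 5)): [5, 1, 3, 0, 4, 2]
After 9 (reverse(1, 4)): [5, 4, 0, 3, 1, 2]
After 10 (swap(0, 4)): [1, 4, 0, 3, 5, 2]
After 11 (swap(0, 2)): [0, 4, 1, 3, 5, 2]
After 12 (swap(5, 4)): [0, 4, 1, 3, 2, 5]
After 13 (swap(1, 4)): [0, 2, 1, 3, 4, 5]
After 14 (swap(2, 1)): [0, 1, 2, 3, 4, 5]

Answer: yes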